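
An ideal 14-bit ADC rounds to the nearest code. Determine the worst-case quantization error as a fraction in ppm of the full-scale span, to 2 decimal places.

Rounding → worst-case error = ½ LSB = V_FS/2^15, so 1e+06/32768 = 30.5176 ppm of full scale.

30.52 ppm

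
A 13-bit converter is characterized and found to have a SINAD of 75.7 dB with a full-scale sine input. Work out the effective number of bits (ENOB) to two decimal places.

12.28 bits

ENOB = (SINAD − 1.76) / 6.02 = (75.7 − 1.76)/6.02 = 12.282.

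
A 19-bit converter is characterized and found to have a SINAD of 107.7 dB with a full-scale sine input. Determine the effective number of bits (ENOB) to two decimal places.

ENOB = (SINAD − 1.76) / 6.02 = (107.7 − 1.76)/6.02 = 17.598.

17.60 bits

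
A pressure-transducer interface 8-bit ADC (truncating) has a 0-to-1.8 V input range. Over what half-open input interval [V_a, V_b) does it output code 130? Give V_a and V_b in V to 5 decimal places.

LSB = 1.8/2^8 = 7.031 mV.
V_a = V_low + 130·LSB = 0.914062 V; V_b = V_low + 131·LSB = 0.921094 V.

[0.91406 V, 0.92109 V)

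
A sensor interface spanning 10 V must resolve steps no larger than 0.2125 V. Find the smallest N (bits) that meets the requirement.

Number of steps required ≥ 10 V / 0.2125 V = 47.06.
Need 2^N ≥ 47.06; 2^5 = 32, 2^6 = 64.
Minimum N = 6.

6 bits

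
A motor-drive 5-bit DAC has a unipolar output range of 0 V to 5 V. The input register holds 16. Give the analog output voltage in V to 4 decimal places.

2.5000 V

LSB = 5 V / 2^5 = 156.250 mV.
V_out = 0 + 16 × 0.15625 V = 2.5 V.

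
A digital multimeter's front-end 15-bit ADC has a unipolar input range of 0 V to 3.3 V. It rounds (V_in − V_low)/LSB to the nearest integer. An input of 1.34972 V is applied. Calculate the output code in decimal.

code 13402

LSB = 3.3 V / 32768 = 100.71 µV.
(V_in − V_low)/LSB = (1.34972 − 0) / 0.000100708 = 13402.311.
Round → code 13402.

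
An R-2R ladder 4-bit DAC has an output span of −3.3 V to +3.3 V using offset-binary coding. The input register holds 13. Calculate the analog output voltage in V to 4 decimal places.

LSB = 6.6 V / 2^4 = 412.500 mV.
V_out = (−3.3) + 13 × 0.4125 V = 2.0625 V.

2.0625 V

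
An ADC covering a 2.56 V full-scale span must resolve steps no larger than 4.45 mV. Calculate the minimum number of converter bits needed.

10 bits

Number of steps required ≥ 2.56 V / 4.45 mV = 575.28.
Need 2^N ≥ 575.28; 2^9 = 512, 2^10 = 1024.
Minimum N = 10.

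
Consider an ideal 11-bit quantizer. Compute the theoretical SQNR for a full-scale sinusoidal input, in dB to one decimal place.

SNR ≈ 6.02·N + 1.76 dB = 6.02·11 + 1.76 = 67.98 dB.

68.0 dB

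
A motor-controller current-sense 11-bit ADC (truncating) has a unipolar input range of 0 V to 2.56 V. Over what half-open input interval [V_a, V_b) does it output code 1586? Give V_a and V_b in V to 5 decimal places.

[1.98250 V, 1.98375 V)

LSB = 2.56/2^11 = 1.250 mV.
V_a = V_low + 1586·LSB = 1.9825 V; V_b = V_low + 1587·LSB = 1.98375 V.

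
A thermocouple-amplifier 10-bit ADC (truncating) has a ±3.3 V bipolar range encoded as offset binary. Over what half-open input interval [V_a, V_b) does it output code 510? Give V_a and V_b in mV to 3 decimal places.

[-12.891 mV, -6.445 mV)

LSB = 6.6/2^10 = 6.445 mV.
V_a = V_low + 510·LSB = -0.0128906 V; V_b = V_low + 511·LSB = -0.00644531 V.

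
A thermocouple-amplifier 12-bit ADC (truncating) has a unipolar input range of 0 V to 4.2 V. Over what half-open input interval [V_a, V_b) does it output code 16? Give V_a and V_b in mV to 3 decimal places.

[16.406 mV, 17.432 mV)

LSB = 4.2/2^12 = 1.025 mV.
V_a = V_low + 16·LSB = 0.0164063 V; V_b = V_low + 17·LSB = 0.0174316 V.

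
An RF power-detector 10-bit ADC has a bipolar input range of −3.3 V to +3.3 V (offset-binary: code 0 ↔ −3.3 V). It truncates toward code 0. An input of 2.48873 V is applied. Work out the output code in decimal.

code 898

LSB = 6.6 V / 1024 = 6.445 mV.
(2.48873 − (−3.3)) / 0.00644531 = 898.130 LSBs.
Floor → code 898.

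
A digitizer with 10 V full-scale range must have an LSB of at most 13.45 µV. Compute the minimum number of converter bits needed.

Number of steps required ≥ 10 V / 13.45 µV = 743494.42.
Need 2^N ≥ 743494.42; 2^19 = 524288, 2^20 = 1048576.
Minimum N = 20.

20 bits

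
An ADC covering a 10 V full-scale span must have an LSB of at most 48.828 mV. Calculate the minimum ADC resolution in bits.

8 bits

Number of steps required ≥ 10 V / 48.828 mV = 204.80.
Need 2^N ≥ 204.80; 2^7 = 128, 2^8 = 256.
Minimum N = 8.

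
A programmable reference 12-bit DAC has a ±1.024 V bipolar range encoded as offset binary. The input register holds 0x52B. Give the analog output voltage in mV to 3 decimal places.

-362.500 mV

LSB = 2.048 V / 2^12 = 0.500 mV.
Code 0x52B = 1323 decimal.
V_out = (−1.024) + 1323 × 0.0005 V = -0.3625 V.
= -362.500 mV.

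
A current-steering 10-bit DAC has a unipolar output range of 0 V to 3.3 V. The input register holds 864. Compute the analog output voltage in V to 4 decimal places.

LSB = 3.3 V / 2^10 = 3.223 mV.
V_out = 0 + 864 × 0.00322266 V = 2.78437 V.

2.7844 V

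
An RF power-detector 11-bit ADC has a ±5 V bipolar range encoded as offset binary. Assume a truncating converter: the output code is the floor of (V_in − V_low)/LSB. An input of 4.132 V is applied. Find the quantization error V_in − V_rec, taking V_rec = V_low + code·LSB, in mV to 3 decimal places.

1.141 mV

One LSB is 10 V / 2048 = 4.883 mV.
Scaled input = 1870.2336 LSBs, so code = 1870.
Code 1870 maps back to (−5) + 1870×0.00488281 V = 4.1308594 V.
Difference: 0.00114062 V → 1.141 mV.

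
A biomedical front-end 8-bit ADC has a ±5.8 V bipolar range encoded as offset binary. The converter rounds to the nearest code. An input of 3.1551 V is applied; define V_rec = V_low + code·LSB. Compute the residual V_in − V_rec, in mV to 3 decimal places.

One LSB is 11.6 V / 256 = 45.312 mV.
(3.1551 − (−5.8))/0.0453125 = 197.6298; round gives code 198.
V_rec = (−5.8) + 198·0.0453125 = 3.171875 V.
Difference: -0.016775 V → -16.775 mV.

-16.775 mV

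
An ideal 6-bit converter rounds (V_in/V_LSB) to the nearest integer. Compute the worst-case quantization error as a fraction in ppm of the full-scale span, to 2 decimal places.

Rounding → worst-case error = ½ LSB = V_FS/2^7, so 1e+06/128 = 7812.5 ppm of full scale.

7812.50 ppm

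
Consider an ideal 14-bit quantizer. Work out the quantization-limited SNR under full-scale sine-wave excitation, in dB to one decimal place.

86.0 dB

SNR ≈ 6.02·N + 1.76 dB = 6.02·14 + 1.76 = 86.04 dB.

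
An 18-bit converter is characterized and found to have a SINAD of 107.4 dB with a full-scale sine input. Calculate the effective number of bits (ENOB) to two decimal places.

ENOB = (SINAD − 1.76) / 6.02 = (107.4 − 1.76)/6.02 = 17.548.

17.55 bits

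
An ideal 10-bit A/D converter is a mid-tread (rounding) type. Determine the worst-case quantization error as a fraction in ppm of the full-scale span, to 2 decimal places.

488.28 ppm

Rounding → worst-case error = ½ LSB = V_FS/2^11, so 1e+06/2048 = 488.281 ppm of full scale.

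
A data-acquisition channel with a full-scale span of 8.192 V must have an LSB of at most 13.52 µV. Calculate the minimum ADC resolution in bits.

20 bits

Number of steps required ≥ 8.192 V / 13.52 µV = 605917.16.
Need 2^N ≥ 605917.16; 2^19 = 524288, 2^20 = 1048576.
Minimum N = 20.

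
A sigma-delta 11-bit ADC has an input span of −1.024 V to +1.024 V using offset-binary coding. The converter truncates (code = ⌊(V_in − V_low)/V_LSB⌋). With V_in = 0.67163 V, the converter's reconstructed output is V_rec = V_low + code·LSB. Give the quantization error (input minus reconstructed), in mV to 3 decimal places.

One LSB is 2.048 V / 2048 = 1.000 mV.
(V_in − V_low)/LSB = (0.67163 − (−1.024))/0.001 = 1695.6300 → code 1695 (floor).
Code 1695 maps back to (−1.024) + 1695×0.001 V = 0.671 V.
Difference: 0.00063 V → 0.630 mV.

0.630 mV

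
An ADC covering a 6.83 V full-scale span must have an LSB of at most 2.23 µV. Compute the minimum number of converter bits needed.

22 bits

Number of steps required ≥ 6.83 V / 2.23 µV = 3062780.27.
Need 2^N ≥ 3062780.27; 2^21 = 2097152, 2^22 = 4194304.
Minimum N = 22.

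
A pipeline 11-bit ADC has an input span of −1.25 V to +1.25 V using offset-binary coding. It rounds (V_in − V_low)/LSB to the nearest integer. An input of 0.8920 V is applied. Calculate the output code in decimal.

With 2048 levels over 2.5 V, one step is 1.221 mV.
Input sits at 1754.726 steps above V_low.
Round → code 1755.

code 1755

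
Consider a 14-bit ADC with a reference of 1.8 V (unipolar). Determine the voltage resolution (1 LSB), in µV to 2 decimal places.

109.86 µV

Full-scale span = 1.8 V.
LSB = 1.8 / 2^14 = 1.8 / 16384 = 0.000109863 V = 109.86 µV.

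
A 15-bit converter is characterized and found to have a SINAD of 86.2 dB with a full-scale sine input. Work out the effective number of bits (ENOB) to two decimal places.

ENOB = (SINAD − 1.76) / 6.02 = (86.2 − 1.76)/6.02 = 14.027.

14.03 bits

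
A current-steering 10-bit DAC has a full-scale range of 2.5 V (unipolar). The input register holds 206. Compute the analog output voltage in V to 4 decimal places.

0.5029 V

LSB = 2.5 V / 2^10 = 2.441 mV.
V_out = 0 + 206 × 0.00244141 V = 0.50293 V.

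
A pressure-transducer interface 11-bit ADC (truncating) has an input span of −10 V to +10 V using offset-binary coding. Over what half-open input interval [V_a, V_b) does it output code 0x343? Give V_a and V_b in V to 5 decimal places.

[-1.84570 V, -1.83594 V)

LSB = 20/2^11 = 9.766 mV.
Code 0x343 = 835 decimal.
V_a = V_low + 835·LSB = -1.8457 V; V_b = V_low + 836·LSB = -1.83594 V.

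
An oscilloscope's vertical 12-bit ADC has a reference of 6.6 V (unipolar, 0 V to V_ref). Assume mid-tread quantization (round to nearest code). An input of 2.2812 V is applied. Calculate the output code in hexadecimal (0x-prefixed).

code 0x588 (decimal 1416)

With 4096 levels over 6.6 V, one step is 1.611 mV.
(V_in − V_low)/LSB = (2.2812 − 0) / 0.00161133 = 1415.727.
So the output code is 1416.
In hexadecimal (0x-prefixed): 0x588.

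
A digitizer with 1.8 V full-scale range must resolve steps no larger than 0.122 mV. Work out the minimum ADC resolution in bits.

Number of steps required ≥ 1.8 V / 0.122 mV = 14754.10.
Need 2^N ≥ 14754.10; 2^13 = 8192, 2^14 = 16384.
Minimum N = 14.

14 bits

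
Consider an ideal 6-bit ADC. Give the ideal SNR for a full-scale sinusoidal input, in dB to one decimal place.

37.9 dB

SNR ≈ 6.02·N + 1.76 dB = 6.02·6 + 1.76 = 37.88 dB.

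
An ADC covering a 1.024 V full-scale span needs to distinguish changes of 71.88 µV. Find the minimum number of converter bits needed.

14 bits

Number of steps required ≥ 1.024 V / 71.88 µV = 14245.97.
Need 2^N ≥ 14245.97; 2^13 = 8192, 2^14 = 16384.
Minimum N = 14.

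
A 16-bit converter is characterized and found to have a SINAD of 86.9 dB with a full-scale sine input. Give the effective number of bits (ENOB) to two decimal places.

14.14 bits

ENOB = (SINAD − 1.76) / 6.02 = (86.9 − 1.76)/6.02 = 14.143.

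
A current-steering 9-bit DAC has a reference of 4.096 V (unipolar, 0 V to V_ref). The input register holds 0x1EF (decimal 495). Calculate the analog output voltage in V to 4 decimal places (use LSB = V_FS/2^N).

LSB = 4.096 V / 2^9 = 8.000 mV.
Code 0x1EF = 495 decimal.
V_out = 0 + 495 × 0.008 V = 3.96 V.

3.9600 V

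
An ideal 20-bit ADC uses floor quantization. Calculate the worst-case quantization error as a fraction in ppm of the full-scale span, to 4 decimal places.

Truncating → worst-case error = 1 LSB = V_FS/2^20, so 1e+06/1048576 = 0.953674 ppm of full scale.

0.9537 ppm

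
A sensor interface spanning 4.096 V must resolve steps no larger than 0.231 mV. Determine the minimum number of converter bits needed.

Number of steps required ≥ 4.096 V / 0.231 mV = 17731.60.
Need 2^N ≥ 17731.60; 2^14 = 16384, 2^15 = 32768.
Minimum N = 15.

15 bits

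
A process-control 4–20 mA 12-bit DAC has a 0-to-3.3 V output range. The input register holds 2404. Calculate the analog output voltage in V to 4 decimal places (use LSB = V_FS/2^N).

1.9368 V

LSB = 3.3 V / 2^12 = 0.806 mV.
V_out = 0 + 2404 × 0.000805664 V = 1.93682 V.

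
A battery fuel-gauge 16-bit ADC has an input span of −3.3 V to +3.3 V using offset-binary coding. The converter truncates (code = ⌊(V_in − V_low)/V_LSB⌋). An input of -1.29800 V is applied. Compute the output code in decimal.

With 65536 levels over 6.6 V, one step is 100.71 µV.
(V_in − V_low)/LSB = (-1.29800 − (−3.3)) / 0.000100708 = 19879.253.
Floor → code 19879.

code 19879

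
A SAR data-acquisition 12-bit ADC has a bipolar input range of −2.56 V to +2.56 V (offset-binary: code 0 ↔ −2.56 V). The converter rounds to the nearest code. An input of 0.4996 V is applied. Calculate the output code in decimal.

code 2448

With 4096 levels over 5.12 V, one step is 1.250 mV.
(0.4996 − (−2.56)) / 0.00125 = 2447.680 LSBs.
So the output code is 2448.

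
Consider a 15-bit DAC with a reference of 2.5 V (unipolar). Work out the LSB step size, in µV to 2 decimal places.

76.29 µV

Full-scale span = 2.5 V.
LSB = 2.5 / 2^15 = 2.5 / 32768 = 7.62939e-05 V = 76.29 µV.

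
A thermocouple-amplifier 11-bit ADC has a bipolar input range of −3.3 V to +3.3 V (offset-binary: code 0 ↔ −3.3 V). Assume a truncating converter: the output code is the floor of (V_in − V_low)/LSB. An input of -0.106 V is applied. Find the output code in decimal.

code 991

LSB = 6.6 V / 2048 = 3.223 mV.
Input sits at 991.108 steps above V_low.
⌊·⌋(991.108) = 991.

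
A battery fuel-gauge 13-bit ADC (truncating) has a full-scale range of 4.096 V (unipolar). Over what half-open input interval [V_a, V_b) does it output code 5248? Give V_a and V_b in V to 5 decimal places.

LSB = 4.096/2^13 = 0.500 mV.
V_a = V_low + 5248·LSB = 2.624 V; V_b = V_low + 5249·LSB = 2.6245 V.

[2.62400 V, 2.62450 V)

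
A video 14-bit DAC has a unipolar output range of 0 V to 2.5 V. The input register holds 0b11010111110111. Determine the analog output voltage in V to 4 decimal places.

2.1080 V

LSB = 2.5 V / 2^14 = 152.59 µV.
Code 0b11010111110111 = 13815 decimal.
V_out = 0 + 13815 × 0.000152588 V = 2.108 V.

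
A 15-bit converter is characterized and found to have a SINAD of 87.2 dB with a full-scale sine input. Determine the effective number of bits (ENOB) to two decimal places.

14.19 bits

ENOB = (SINAD − 1.76) / 6.02 = (87.2 − 1.76)/6.02 = 14.193.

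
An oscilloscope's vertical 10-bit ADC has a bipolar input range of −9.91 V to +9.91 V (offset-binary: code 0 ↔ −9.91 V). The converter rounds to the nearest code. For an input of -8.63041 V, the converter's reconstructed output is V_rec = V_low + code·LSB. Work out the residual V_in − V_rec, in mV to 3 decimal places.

LSB = 19.82/2^10 = 19.355 mV.
(-8.63041 − (−9.91))/0.0193555 = 66.1100; round gives code 66.
Reconstructed: -8.6325391 V.
V_in − V_rec = 0.00212906 V = 2.129 mV.

2.129 mV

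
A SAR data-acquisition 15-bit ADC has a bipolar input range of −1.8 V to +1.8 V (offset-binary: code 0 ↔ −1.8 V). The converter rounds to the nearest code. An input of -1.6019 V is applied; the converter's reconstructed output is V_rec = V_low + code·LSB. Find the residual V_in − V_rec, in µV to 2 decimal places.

One LSB is 3.6 V / 32768 = 109.86 µV.
(V_in − V_low)/LSB = (-1.6019 − (−1.8))/0.000109863 = 1803.1502 → code 1803 (round).
Code 1803 maps back to (−1.8) + 1803×0.000109863 V = -1.6019165 V.
Error = -1.6019 − (−1.6019165) = 1.65039e-05 V = 16.50 µV.

16.50 µV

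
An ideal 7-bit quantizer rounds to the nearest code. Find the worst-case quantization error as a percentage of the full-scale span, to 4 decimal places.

Rounding → worst-case error = ½ LSB = V_FS/2^8, so 100/256 = 0.390625 % of full scale.

0.3906 %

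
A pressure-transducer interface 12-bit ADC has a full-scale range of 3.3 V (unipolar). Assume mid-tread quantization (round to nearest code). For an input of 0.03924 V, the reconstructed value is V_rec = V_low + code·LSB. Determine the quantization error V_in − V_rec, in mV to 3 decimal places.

-0.238 mV

Step size: 3.3 V ÷ 2^12 = 0.806 mV.
Scaled input = 48.7052 LSBs, so code = 49.
Code 49 maps back to 0 + 49×0.000805664 V = 0.039477539 V.
V_in − V_rec = -0.000237539 V = -0.238 mV.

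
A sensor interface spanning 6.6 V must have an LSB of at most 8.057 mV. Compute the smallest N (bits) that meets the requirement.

Number of steps required ≥ 6.6 V / 8.057 mV = 819.16.
Need 2^N ≥ 819.16; 2^9 = 512, 2^10 = 1024.
Minimum N = 10.

10 bits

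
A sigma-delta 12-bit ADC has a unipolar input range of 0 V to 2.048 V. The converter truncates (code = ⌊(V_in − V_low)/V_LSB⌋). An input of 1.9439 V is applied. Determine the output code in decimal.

Full-scale span = 2.048 V; LSB = 2.048/2^12 = 0.500 mV.
(1.9439 − 0) / 0.0005 = 3887.800 LSBs.
⌊·⌋(3887.800) = 3887.

code 3887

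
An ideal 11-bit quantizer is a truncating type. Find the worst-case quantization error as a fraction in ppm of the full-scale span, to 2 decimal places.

Truncating → worst-case error = 1 LSB = V_FS/2^11, so 1e+06/2048 = 488.281 ppm of full scale.

488.28 ppm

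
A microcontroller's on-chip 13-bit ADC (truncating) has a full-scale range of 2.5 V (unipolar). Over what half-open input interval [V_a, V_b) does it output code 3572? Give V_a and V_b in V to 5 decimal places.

[1.09009 V, 1.09039 V)

LSB = 2.5/2^13 = 305.18 µV.
V_a = V_low + 3572·LSB = 1.09009 V; V_b = V_low + 3573·LSB = 1.09039 V.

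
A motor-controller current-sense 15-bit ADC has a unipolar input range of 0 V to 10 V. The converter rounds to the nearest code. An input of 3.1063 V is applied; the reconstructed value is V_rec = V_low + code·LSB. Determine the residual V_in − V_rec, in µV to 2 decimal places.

Step size: 10 V ÷ 2^15 = 305.18 µV.
(V_in − V_low)/LSB = (3.1063 − 0)/0.000305176 = 10178.7238 → code 10179 (round).
V_rec = 0 + 10179·0.000305176 = 3.1063843 V.
V_in − V_rec = -8.42773e-05 V = -84.28 µV.

-84.28 µV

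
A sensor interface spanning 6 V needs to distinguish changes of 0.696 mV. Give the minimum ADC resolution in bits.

Number of steps required ≥ 6 V / 0.696 mV = 8620.69.
Need 2^N ≥ 8620.69; 2^13 = 8192, 2^14 = 16384.
Minimum N = 14.

14 bits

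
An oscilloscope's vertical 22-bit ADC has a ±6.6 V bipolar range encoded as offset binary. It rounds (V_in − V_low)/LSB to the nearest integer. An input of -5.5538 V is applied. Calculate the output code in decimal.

code 332430

Full-scale span = 13.2 V; LSB = 13.2/2^22 = 3.15 µV.
(-5.5538 − (−6.6)) / 3.14713e-06 = 332430.367 LSBs.
Round → code 332430.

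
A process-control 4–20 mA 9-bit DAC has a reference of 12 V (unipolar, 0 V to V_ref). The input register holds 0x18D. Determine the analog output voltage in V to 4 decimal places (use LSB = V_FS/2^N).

LSB = 12 V / 2^9 = 23.438 mV.
Code 0x18D = 397 decimal.
V_out = 0 + 397 × 0.0234375 V = 9.30469 V.

9.3047 V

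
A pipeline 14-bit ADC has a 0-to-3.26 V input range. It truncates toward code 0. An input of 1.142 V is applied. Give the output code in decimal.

LSB = 3.26 V / 16384 = 198.97 µV.
Input sits at 5739.426 steps above V_low.
Floor → code 5739.

code 5739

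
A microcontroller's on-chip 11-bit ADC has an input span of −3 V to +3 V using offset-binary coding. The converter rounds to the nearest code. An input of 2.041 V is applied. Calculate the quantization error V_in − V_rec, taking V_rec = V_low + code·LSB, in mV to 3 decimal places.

Step size: 6 V ÷ 2^11 = 2.930 mV.
Scaled input = 1720.6613 LSBs, so code = 1721.
Code 1721 maps back to (−3) + 1721×0.00292969 V = 2.0419922 V.
Error = 2.041 − 2.0419922 = -0.000992188 V = -0.992 mV.

-0.992 mV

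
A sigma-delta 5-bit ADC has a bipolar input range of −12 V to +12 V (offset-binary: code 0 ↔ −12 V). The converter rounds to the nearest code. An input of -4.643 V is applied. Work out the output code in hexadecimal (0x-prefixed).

With 32 levels over 24 V, one step is 0.7500 V.
Input sits at 9.809 steps above V_low.
round(9.809) = 10.
In hexadecimal (0x-prefixed): 0xA.

code 0xA (decimal 10)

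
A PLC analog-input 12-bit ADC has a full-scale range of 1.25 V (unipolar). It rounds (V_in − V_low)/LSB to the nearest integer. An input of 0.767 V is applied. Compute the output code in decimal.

code 2513

With 4096 levels over 1.25 V, one step is 305.18 µV.
(0.767 − 0) / 0.000305176 = 2513.306 LSBs.
Round → code 2513.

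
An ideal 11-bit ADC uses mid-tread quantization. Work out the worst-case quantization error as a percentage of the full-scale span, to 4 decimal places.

Rounding → worst-case error = ½ LSB = V_FS/2^12, so 100/4096 = 0.0244141 % of full scale.

0.0244 %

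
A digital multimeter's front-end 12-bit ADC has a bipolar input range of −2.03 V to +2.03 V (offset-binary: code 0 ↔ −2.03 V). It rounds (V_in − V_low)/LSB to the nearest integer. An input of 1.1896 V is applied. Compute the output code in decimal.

LSB = 4.06 V / 4096 = 0.991 mV.
(V_in − V_low)/LSB = (1.1896 − (−2.03)) / 0.000991211 = 3248.148.
Round → code 3248.

code 3248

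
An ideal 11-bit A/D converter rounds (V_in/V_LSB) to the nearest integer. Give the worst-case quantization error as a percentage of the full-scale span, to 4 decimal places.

0.0244 %

Rounding → worst-case error = ½ LSB = V_FS/2^12, so 100/4096 = 0.0244141 % of full scale.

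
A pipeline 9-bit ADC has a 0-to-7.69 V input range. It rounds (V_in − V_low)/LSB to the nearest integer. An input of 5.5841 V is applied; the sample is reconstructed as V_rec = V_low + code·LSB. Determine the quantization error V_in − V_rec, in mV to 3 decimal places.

LSB = 7.69/2^9 = 15.020 mV.
(5.5841 − 0)/0.0150195 = 371.7892; round gives code 372.
Reconstructed: 5.5872656 V.
V_in − V_rec = -0.00316563 V = -3.166 mV.

-3.166 mV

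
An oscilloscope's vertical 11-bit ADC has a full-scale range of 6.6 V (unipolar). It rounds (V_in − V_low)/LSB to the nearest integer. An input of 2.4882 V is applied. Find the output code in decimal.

Full-scale span = 6.6 V; LSB = 6.6/2^11 = 3.223 mV.
Input sits at 772.096 steps above V_low.
Round → code 772.

code 772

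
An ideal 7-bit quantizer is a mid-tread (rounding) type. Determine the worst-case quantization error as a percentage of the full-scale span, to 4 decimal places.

Rounding → worst-case error = ½ LSB = V_FS/2^8, so 100/256 = 0.390625 % of full scale.

0.3906 %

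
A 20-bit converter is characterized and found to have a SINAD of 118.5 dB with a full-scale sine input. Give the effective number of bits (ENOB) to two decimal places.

ENOB = (SINAD − 1.76) / 6.02 = (118.5 − 1.76)/6.02 = 19.392.

19.39 bits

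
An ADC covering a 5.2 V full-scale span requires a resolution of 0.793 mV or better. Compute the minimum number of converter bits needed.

13 bits

Number of steps required ≥ 5.2 V / 0.793 mV = 6557.38.
Need 2^N ≥ 6557.38; 2^12 = 4096, 2^13 = 8192.
Minimum N = 13.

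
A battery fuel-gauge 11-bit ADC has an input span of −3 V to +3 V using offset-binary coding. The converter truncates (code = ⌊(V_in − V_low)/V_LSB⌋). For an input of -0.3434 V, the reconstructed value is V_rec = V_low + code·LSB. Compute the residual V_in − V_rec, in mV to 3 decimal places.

2.303 mV

LSB = 6/2^11 = 2.930 mV.
Scaled input = 906.7861 LSBs, so code = 906.
V_rec = (−3) + 906·0.00292969 = -0.34570312 V.
Error = -0.3434 − (−0.34570312) = 0.00230313 V = 2.303 mV.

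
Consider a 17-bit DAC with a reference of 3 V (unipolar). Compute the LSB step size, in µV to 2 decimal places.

22.89 µV

Full-scale span = 3 V.
LSB = 3 / 2^17 = 3 / 131072 = 2.28882e-05 V = 22.89 µV.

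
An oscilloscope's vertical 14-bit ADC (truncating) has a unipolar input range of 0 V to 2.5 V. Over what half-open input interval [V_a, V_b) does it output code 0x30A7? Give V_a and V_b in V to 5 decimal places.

LSB = 2.5/2^14 = 152.59 µV.
Code 0x30A7 = 12455 decimal.
V_a = V_low + 12455·LSB = 1.90048 V; V_b = V_low + 12456·LSB = 1.90063 V.

[1.90048 V, 1.90063 V)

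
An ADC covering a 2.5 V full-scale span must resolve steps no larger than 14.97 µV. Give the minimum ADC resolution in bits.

Number of steps required ≥ 2.5 V / 14.97 µV = 167000.67.
Need 2^N ≥ 167000.67; 2^17 = 131072, 2^18 = 262144.
Minimum N = 18.

18 bits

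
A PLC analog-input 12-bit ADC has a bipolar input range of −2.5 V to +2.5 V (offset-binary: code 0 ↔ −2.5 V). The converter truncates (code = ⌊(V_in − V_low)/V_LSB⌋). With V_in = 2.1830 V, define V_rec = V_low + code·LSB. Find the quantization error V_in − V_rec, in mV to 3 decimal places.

0.383 mV

Step size: 5 V ÷ 2^12 = 1.221 mV.
Scaled input = 3836.3136 LSBs, so code = 3836.
V_rec = (−2.5) + 3836·0.0012207 = 2.1826172 V.
Error = 2.1830 − 2.1826172 = 0.000382813 V = 0.383 mV.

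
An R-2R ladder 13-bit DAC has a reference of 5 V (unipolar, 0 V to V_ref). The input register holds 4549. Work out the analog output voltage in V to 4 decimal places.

LSB = 5 V / 2^13 = 0.610 mV.
V_out = 0 + 4549 × 0.000610352 V = 2.77649 V.

2.7765 V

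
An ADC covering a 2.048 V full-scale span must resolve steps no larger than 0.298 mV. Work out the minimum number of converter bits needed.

13 bits

Number of steps required ≥ 2.048 V / 0.298 mV = 6872.48.
Need 2^N ≥ 6872.48; 2^12 = 4096, 2^13 = 8192.
Minimum N = 13.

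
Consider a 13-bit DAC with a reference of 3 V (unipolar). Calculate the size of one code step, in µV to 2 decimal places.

366.21 µV

Full-scale span = 3 V.
LSB = 3 / 2^13 = 3 / 8192 = 0.000366211 V = 366.21 µV.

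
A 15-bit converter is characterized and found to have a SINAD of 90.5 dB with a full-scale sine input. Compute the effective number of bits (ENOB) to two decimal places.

14.74 bits

ENOB = (SINAD − 1.76) / 6.02 = (90.5 − 1.76)/6.02 = 14.741.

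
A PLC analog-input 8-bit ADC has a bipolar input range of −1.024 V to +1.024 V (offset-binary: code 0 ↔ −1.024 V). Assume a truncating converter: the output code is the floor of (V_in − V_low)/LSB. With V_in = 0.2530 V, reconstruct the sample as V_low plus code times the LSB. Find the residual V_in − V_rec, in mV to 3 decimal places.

Step size: 2.048 V ÷ 2^8 = 8.000 mV.
Scaled input = 159.6250 LSBs, so code = 159.
Code 159 maps back to (−1.024) + 159×0.008 V = 0.248 V.
Error = 0.2530 − 0.248 = 0.005 V = 5.000 mV.

5.000 mV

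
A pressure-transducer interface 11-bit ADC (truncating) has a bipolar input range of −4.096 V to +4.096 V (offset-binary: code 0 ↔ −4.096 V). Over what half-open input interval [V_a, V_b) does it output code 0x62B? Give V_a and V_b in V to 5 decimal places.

LSB = 8.192/2^11 = 4.000 mV.
Code 0x62B = 1579 decimal.
V_a = V_low + 1579·LSB = 2.22 V; V_b = V_low + 1580·LSB = 2.224 V.

[2.22000 V, 2.22400 V)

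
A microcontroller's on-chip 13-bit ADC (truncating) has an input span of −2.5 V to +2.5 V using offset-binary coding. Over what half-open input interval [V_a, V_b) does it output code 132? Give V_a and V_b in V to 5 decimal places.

LSB = 5/2^13 = 0.610 mV.
V_a = V_low + 132·LSB = -2.41943 V; V_b = V_low + 133·LSB = -2.41882 V.

[-2.41943 V, -2.41882 V)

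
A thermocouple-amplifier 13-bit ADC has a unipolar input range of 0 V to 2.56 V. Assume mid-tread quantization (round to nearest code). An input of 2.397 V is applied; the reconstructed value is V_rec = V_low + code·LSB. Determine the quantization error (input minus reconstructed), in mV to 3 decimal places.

LSB = 2.56/2^13 = 312.50 µV.
Scaled input = 7670.4000 LSBs, so code = 7670.
V_rec = 0 + 7670·0.0003125 = 2.396875 V.
Difference: 0.000125 V → 0.125 mV.

0.125 mV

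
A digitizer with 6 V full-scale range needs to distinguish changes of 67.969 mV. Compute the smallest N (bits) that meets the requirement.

7 bits

Number of steps required ≥ 6 V / 67.969 mV = 88.28.
Need 2^N ≥ 88.28; 2^6 = 64, 2^7 = 128.
Minimum N = 7.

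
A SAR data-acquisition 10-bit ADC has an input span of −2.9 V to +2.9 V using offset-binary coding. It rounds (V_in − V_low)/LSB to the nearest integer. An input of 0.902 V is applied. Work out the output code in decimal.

LSB = 5.8 V / 1024 = 5.664 mV.
Input sits at 671.250 steps above V_low.
Round → code 671.

code 671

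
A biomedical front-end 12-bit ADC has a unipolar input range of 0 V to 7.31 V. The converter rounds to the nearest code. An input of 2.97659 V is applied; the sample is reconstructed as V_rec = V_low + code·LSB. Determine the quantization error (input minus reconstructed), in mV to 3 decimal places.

-0.236 mV

One LSB is 7.31 V / 4096 = 1.785 mV.
(V_in − V_low)/LSB = (2.97659 − 0)/0.00178467 = 1667.8677 → code 1668 (round).
V_rec = 0 + 1668·0.00178467 = 2.9768262 V.
V_in − V_rec = -0.000236172 V = -0.236 mV.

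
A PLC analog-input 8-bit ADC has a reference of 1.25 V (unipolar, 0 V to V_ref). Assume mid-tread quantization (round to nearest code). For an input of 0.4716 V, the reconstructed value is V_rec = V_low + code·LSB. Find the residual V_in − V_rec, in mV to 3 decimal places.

-2.033 mV

Step size: 1.25 V ÷ 2^8 = 4.883 mV.
(0.4716 − 0)/0.00488281 = 96.5837; round gives code 97.
Reconstructed: 0.47363281 V.
Error = 0.4716 − 0.47363281 = -0.00203281 V = -2.033 mV.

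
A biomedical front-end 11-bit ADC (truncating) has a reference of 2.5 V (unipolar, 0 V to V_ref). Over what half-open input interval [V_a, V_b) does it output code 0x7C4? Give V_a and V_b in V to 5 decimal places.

LSB = 2.5/2^11 = 1.221 mV.
Code 0x7C4 = 1988 decimal.
V_a = V_low + 1988·LSB = 2.42676 V; V_b = V_low + 1989·LSB = 2.42798 V.

[2.42676 V, 2.42798 V)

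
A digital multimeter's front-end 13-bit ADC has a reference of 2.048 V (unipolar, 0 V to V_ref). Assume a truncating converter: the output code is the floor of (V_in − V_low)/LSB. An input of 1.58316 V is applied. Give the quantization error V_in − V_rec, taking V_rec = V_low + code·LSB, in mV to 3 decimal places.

0.160 mV

One LSB is 2.048 V / 8192 = 250.00 µV.
(V_in − V_low)/LSB = (1.58316 − 0)/0.00025 = 6332.6400 → code 6332 (floor).
Reconstructed: 1.583 V.
V_in − V_rec = 0.00016 V = 0.160 mV.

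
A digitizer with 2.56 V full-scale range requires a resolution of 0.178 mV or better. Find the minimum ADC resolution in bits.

Number of steps required ≥ 2.56 V / 0.178 mV = 14382.02.
Need 2^N ≥ 14382.02; 2^13 = 8192, 2^14 = 16384.
Minimum N = 14.

14 bits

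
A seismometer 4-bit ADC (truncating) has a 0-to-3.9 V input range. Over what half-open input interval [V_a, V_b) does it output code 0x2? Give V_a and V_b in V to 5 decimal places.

[0.48750 V, 0.73125 V)

LSB = 3.9/2^4 = 243.750 mV.
Code 0x2 = 2 decimal.
V_a = V_low + 2·LSB = 0.4875 V; V_b = V_low + 3·LSB = 0.73125 V.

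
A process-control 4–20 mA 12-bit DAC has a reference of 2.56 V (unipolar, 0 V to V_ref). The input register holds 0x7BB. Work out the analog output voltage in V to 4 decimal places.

1.2369 V

LSB = 2.56 V / 2^12 = 0.625 mV.
Code 0x7BB = 1979 decimal.
V_out = 0 + 1979 × 0.000625 V = 1.23687 V.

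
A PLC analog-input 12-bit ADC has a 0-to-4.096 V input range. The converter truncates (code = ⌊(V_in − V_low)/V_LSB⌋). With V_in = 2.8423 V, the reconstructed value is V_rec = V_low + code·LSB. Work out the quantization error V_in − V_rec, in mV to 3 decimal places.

Step size: 4.096 V ÷ 2^12 = 1.000 mV.
(2.8423 − 0)/0.001 = 2842.3000; ⌊·⌋ gives code 2842.
V_rec = 0 + 2842·0.001 = 2.842 V.
Difference: 0.0003 V → 0.300 mV.

0.300 mV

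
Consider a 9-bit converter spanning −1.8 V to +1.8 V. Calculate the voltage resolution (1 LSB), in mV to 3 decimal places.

Full-scale span = 3.6 V.
LSB = 3.6 / 2^9 = 3.6 / 512 = 0.00703125 V = 7.031 mV.

7.031 mV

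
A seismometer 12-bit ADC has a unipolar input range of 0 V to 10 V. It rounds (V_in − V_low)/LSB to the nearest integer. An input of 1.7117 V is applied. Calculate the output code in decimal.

Full-scale span = 10 V; LSB = 10/2^12 = 2.441 mV.
(1.7117 − 0) / 0.00244141 = 701.112 LSBs.
So the output code is 701.

code 701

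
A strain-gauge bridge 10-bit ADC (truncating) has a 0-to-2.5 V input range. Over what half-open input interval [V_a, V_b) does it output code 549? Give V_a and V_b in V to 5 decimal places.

LSB = 2.5/2^10 = 2.441 mV.
V_a = V_low + 549·LSB = 1.34033 V; V_b = V_low + 550·LSB = 1.34277 V.

[1.34033 V, 1.34277 V)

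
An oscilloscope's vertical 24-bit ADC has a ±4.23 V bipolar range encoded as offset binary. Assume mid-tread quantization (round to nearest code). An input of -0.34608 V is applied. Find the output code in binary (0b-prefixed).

LSB = 8.46 V / 16777216 = 0.50 µV.
Input sits at 7702288.980 steps above V_low.
So the output code is 7702289.
In binary (0b-prefixed): 0b11101011000011100010001.

code 0b11101011000011100010001 (decimal 7702289)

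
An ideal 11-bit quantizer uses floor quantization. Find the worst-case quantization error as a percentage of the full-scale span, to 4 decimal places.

0.0488 %

Truncating → worst-case error = 1 LSB = V_FS/2^11, so 100/2048 = 0.0488281 % of full scale.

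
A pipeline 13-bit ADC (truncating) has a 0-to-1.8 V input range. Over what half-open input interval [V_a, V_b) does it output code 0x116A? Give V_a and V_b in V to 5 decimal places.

LSB = 1.8/2^13 = 219.73 µV.
Code 0x116A = 4458 decimal.
V_a = V_low + 4458·LSB = 0.979541 V; V_b = V_low + 4459·LSB = 0.979761 V.

[0.97954 V, 0.97976 V)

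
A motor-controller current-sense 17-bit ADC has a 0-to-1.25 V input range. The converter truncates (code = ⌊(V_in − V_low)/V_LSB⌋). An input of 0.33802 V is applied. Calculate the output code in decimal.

code 35443

LSB = 1.25 V / 131072 = 9.54 µV.
(0.33802 − 0) / 9.53674e-06 = 35443.966 LSBs.
⌊·⌋(35443.966) = 35443.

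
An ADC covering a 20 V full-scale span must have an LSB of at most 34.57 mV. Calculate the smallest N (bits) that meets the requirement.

Number of steps required ≥ 20 V / 34.57 mV = 578.54.
Need 2^N ≥ 578.54; 2^9 = 512, 2^10 = 1024.
Minimum N = 10.

10 bits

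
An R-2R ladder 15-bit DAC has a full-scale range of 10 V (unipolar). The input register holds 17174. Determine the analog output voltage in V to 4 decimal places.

5.2411 V

LSB = 10 V / 2^15 = 305.18 µV.
V_out = 0 + 17174 × 0.000305176 V = 5.24109 V.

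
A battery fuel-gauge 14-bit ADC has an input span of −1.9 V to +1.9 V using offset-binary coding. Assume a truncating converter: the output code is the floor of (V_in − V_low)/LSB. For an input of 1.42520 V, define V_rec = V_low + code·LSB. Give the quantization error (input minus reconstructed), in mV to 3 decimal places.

Step size: 3.8 V ÷ 2^14 = 231.93 µV.
Scaled input = 14336.8623 LSBs, so code = 14336.
Reconstructed: 1.425 V.
Difference: 0.0002 V → 0.200 mV.

0.200 mV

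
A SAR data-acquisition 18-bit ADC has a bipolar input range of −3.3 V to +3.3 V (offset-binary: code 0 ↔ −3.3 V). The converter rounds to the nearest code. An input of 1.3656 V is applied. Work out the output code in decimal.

code 185312

LSB = 6.6 V / 262144 = 25.18 µV.
Input sits at 185311.977 steps above V_low.
round(185311.977) = 185312.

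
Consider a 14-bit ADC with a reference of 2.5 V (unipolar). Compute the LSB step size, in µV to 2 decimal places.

152.59 µV

Full-scale span = 2.5 V.
LSB = 2.5 / 2^14 = 2.5 / 16384 = 0.000152588 V = 152.59 µV.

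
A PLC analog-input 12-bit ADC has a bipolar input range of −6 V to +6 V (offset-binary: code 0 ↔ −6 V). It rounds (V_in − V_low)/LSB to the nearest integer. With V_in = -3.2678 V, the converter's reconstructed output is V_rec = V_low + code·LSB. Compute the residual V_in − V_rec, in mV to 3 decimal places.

LSB = 12/2^12 = 2.930 mV.
(V_in − V_low)/LSB = (-3.2678 − (−6))/0.00292969 = 932.5909 → code 933 (round).
Reconstructed: -3.2666016 V.
V_in − V_rec = -0.00119844 V = -1.198 mV.

-1.198 mV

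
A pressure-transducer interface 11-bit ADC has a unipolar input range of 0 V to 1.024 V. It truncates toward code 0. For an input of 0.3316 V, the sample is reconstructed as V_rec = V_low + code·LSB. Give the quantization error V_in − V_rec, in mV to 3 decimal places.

0.100 mV

One LSB is 1.024 V / 2048 = 0.500 mV.
(V_in − V_low)/LSB = (0.3316 − 0)/0.0005 = 663.2000 → code 663 (floor).
Code 663 maps back to 0 + 663×0.0005 V = 0.3315 V.
V_in − V_rec = 0.0001 V = 0.100 mV.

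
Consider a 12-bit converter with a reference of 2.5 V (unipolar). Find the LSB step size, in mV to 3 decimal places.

0.610 mV

Full-scale span = 2.5 V.
LSB = 2.5 / 2^12 = 2.5 / 4096 = 0.000610352 V = 0.610 mV.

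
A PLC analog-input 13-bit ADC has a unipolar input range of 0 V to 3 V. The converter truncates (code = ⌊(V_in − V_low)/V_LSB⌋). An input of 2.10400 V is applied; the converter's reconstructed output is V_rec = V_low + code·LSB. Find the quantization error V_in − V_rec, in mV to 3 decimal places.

0.118 mV

LSB = 3/2^13 = 366.21 µV.
Scaled input = 5745.3227 LSBs, so code = 5745.
Code 5745 maps back to 0 + 5745×0.000366211 V = 2.1038818 V.
Difference: 0.000118164 V → 0.118 mV.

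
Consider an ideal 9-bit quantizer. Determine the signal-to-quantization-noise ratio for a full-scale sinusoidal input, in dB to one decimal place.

SNR ≈ 6.02·N + 1.76 dB = 6.02·9 + 1.76 = 55.94 dB.

55.9 dB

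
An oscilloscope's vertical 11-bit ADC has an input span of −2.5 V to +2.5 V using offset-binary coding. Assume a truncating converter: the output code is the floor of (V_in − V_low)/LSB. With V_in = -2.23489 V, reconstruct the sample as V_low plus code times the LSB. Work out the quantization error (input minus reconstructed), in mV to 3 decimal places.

1.438 mV

LSB = 5/2^11 = 2.441 mV.
(-2.23489 − (−2.5))/0.00244141 = 108.5891; ⌊·⌋ gives code 108.
Code 108 maps back to (−2.5) + 108×0.00244141 V = -2.2363281 V.
Difference: 0.00143812 V → 1.438 mV.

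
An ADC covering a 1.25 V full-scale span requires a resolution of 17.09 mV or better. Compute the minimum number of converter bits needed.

Number of steps required ≥ 1.25 V / 17.09 mV = 73.14.
Need 2^N ≥ 73.14; 2^6 = 64, 2^7 = 128.
Minimum N = 7.

7 bits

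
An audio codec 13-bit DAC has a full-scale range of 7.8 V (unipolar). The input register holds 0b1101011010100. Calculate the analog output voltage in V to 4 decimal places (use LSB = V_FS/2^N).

LSB = 7.8 V / 2^13 = 0.952 mV.
Code 0b1101011010100 = 6868 decimal.
V_out = 0 + 6868 × 0.000952148 V = 6.53936 V.

6.5394 V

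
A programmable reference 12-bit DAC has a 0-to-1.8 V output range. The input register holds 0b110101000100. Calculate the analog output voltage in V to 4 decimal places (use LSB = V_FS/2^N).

LSB = 1.8 V / 2^12 = 439.45 µV.
Code 0b110101000100 = 3396 decimal.
V_out = 0 + 3396 × 0.000439453 V = 1.49238 V.

1.4924 V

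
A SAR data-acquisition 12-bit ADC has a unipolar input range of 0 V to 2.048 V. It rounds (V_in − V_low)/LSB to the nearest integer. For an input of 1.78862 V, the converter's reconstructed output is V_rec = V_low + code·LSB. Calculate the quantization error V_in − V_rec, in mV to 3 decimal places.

0.120 mV

One LSB is 2.048 V / 4096 = 0.500 mV.
Scaled input = 3577.2400 LSBs, so code = 3577.
V_rec = 0 + 3577·0.0005 = 1.7885 V.
Error = 1.78862 − 1.7885 = 0.00012 V = 0.120 mV.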